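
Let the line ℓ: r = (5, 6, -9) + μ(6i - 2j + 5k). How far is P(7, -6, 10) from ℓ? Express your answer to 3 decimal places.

15.652

Taking (5, 6, -9) on ℓ with direction v = (6, -2, 5): w = P − (5, 6, -9) = (2, -12, 19), and w × v = (-22, 104, 68).
Distance = |w × v| / |v| = √15924 / √65 ≈ 15.652.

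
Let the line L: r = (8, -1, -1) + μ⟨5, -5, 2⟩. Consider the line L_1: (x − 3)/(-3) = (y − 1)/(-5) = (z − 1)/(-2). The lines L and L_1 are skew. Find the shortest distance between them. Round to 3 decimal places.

3.831

L_1 has direction (-3, -5, -2) through (3, 1, 1).
Common perpendicular direction n = (5, -5, 2) × (-3, -5, -2) = (20, 4, -40).
With w = (3, 1, 1) − (8, -1, -1) = (-5, 2, 2), w · n = -172.
Distance = |w · n| / |n| = |-172| / √2016 ≈ 3.831.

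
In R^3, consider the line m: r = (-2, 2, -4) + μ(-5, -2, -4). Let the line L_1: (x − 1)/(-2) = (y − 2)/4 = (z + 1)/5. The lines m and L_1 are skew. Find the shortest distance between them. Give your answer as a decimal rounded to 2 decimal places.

L_1 has direction (-2, 4, 5) through (1, 2, -1).
Common perpendicular direction n = (-5, -2, -4) × (-2, 4, 5) = (6, 33, -24).
With w = (1, 2, -1) − (-2, 2, -4) = (3, 0, 3), w · n = -54.
Distance = |w · n| / |n| = |-54| / √1701 ≈ 1.31.

1.31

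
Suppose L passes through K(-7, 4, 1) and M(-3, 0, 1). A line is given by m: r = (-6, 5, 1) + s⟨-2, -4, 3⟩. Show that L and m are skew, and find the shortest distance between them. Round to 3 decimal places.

A direction vector for L is M − K = (4, -4, 0).
Common perpendicular direction n = (4, -4, 0) × (-2, -4, 3) = (-12, -12, -24).
With w = (-6, 5, 1) − (-7, 4, 1) = (1, 1, 0), w · n = -24.
Since n ≠ 0 the lines are not parallel, and w · n = -24 ≠ 0 so they do not intersect; hence they are skew.
Distance = |w · n| / |n| = |-24| / √864 ≈ 0.816.

0.816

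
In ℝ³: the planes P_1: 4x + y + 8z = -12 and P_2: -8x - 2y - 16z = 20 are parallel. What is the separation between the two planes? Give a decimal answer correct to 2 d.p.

Rescale P_2 by 1/(-2): 4x + y + 8z = -10. Then distance = |-12 − (-10)| / √81 ≈ 0.22.

0.22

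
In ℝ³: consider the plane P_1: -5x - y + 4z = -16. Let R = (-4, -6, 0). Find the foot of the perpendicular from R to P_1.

Foot = R − λn with λ = (n·R − d)/|n|² = (26 − (-16))/42 = 1.
Foot = (-4, -6, 0) − 1·(-5, -1, 4) = (1, -5, -4).

(1, -5, -4)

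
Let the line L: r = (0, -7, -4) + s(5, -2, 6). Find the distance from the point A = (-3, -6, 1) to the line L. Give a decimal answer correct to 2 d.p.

Taking (0, -7, -4) on L with direction v = (5, -2, 6): w = A − (0, -7, -4) = (-3, 1, 5), and w × v = (16, 43, 1).
Distance = |w × v| / |v| = √2106 / √65 ≈ 5.69.

5.69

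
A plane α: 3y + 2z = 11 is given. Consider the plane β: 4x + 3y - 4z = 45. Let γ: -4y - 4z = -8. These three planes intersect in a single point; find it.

(1, 7, -5)

Solving the 3×3 linear system 3y + 2z = 11, 4x + 3y - 4z = 45, -4y - 4z = -8 (e.g. by elimination or Cramer's rule, determinant = 16) gives (1, 7, -5).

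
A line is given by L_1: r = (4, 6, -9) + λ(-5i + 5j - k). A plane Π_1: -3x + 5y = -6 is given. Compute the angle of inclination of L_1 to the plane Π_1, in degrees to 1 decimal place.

73.9

sin θ = |n·v| / (|n||v|) = |40| / (√34 · √51) = 0.96058.
θ ≈ 73.9°.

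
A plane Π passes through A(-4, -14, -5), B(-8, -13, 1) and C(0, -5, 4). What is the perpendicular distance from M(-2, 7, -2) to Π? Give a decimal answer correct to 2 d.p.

12.35

AB = (-4, 1, 6), AC = (4, 9, 9); a normal to Π is AB × AC = (-45, 60, -40).
Using A: Π has equation -45x + 60y - 40z = -460.
n·M − d = (-45)·(-2) + (60)·(7) + (-40)·(-2) − (-460) = 1050; |n| = √7225.
Distance = |1050| / √7225 = 1050/√7225 ≈ 12.35.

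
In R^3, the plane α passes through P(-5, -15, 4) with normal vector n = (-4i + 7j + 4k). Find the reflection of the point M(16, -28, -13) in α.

(-8, 14, 11)

α: n·r = n·P gives -4x + 7y + 4z = -69.
λ = (n·M − d)/|n|² = (-312 − (-69))/81 = -3.
Reflection = M − 2λn = (16, -28, -13) − (-6)·(-4, 7, 4) = (-8, 14, 11).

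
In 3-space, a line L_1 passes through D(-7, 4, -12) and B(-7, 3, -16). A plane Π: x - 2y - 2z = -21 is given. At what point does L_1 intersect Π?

A direction vector for L_1 is B − D = (0, -1, -4).
Substitute r = (-7, 4, -12) + t(0, -1, -4) into the plane: 9 + 10t = -21, so t = -3.
Intersection: (-7, 4, -12) + (-3)·(0, -1, -4) = (-7, 7, 0).

(-7, 7, 0)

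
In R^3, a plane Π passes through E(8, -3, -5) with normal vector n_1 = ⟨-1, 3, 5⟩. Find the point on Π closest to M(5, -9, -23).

(2, 0, -8)

Π: n_1·r = n_1·E gives -x + 3y + 5z = -42.
Foot = M − λn with λ = (n·M − d)/|n|² = (-147 − (-42))/35 = -3.
Foot = (5, -9, -23) − (-3)·(-1, 3, 5) = (2, 0, -8).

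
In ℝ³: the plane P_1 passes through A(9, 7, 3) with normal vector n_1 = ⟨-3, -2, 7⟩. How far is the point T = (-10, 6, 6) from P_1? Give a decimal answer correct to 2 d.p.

10.16

P_1: n_1·r = n_1·A gives -3x - 2y + 7z = -20.
n·T − d = (-3)·(-10) + (-2)·(6) + (7)·(6) − (-20) = 80; |n| = √62.
Distance = |80| / √62 = 80/√62 ≈ 10.16.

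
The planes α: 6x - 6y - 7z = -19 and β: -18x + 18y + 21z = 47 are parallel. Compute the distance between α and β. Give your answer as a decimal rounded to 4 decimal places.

0.3030

Rescale β by 1/(-3): 6x - 6y - 7z = -47/3. Then distance = |-19 − (-47/3)| / √121 ≈ 0.3030.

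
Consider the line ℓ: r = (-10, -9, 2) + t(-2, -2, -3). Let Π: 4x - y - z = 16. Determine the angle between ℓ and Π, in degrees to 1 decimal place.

9.9

sin θ = |n·v| / (|n||v|) = |-3| / (√18 · √17) = 0.17150.
θ ≈ 9.9°.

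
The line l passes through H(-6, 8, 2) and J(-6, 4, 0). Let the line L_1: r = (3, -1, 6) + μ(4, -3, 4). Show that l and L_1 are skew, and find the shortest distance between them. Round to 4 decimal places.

2.1866

A direction vector for l is J − H = (0, -4, -2).
Common perpendicular direction n = (0, -4, -2) × (4, -3, 4) = (-22, -8, 16).
With w = (3, -1, 6) − (-6, 8, 2) = (9, -9, 4), w · n = -62.
Since n ≠ 0 the lines are not parallel, and w · n = -62 ≠ 0 so they do not intersect; hence they are skew.
Distance = |w · n| / |n| = |-62| / √804 ≈ 2.1866.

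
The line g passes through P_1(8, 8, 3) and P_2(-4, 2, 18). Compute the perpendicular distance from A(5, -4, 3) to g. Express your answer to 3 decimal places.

11.145

A direction vector for g is P_2 − P_1 = (-12, -6, 15).
Taking (8, 8, 3) on g with direction v = (-12, -6, 15): w = A − (8, 8, 3) = (-3, -12, 0), and w × v = (-180, 45, -126).
Distance = |w × v| / |v| = √50301 / √405 ≈ 11.145.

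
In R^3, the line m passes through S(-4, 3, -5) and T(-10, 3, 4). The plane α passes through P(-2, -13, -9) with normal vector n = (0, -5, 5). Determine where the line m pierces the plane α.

A direction vector for m is T − S = (-6, 0, 9).
α: n·r = n·P gives -5y + 5z = 20.
Substitute r = (-4, 3, -5) + t(-6, 0, 9) into the plane: -40 + 45t = 20, so t = 4/3.
Intersection: (-4, 3, -5) + (4/3)·(-6, 0, 9) = (-12, 3, 7).

(-12, 3, 7)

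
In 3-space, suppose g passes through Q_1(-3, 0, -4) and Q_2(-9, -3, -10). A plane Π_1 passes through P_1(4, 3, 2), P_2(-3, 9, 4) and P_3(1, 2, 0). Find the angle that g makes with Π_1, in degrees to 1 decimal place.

5.7

A direction vector for g is Q_2 − Q_1 = (-6, -3, -6).
P_1P_2 = (-7, 6, 2), P_1P_3 = (-3, -1, -2); a normal to Π_1 is P_1P_2 × P_1P_3 = (-10, -20, 25).
Using P_1: Π_1 has equation -10x - 20y + 25z = -50.
sin θ = |n·v| / (|n||v|) = |-30| / (√1125 · √81) = 0.09938.
θ ≈ 5.7°.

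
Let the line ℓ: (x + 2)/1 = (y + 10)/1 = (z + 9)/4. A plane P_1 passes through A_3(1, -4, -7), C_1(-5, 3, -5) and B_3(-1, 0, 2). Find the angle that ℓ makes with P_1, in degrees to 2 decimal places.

11.79

ℓ has direction (1, 1, 4) through (-2, -10, -9).
A_3C_1 = (-6, 7, 2), A_3B_3 = (-2, 4, 9); a normal to P_1 is A_3C_1 × A_3B_3 = (55, 50, -10).
Using A_3: P_1 has equation 55x + 50y - 10z = -75.
sin θ = |n·v| / (|n||v|) = |65| / (√5625 · √18) = 0.20428.
θ ≈ 11.79°.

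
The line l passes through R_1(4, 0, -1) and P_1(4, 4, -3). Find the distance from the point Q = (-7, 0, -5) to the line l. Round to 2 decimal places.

A direction vector for l is P_1 − R_1 = (0, 4, -2).
Taking (4, 0, -1) on l with direction v = (0, 4, -2): w = Q − (4, 0, -1) = (-11, 0, -4), and w × v = (16, -22, -44).
Distance = |w × v| / |v| = √2676 / √20 ≈ 11.57.

11.57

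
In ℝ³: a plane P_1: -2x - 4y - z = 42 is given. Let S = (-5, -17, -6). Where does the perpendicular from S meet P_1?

(-1, -9, -4)

Foot = S − λn with λ = (n·S − d)/|n|² = (84 − 42)/21 = 2.
Foot = (-5, -17, -6) − 2·(-2, -4, -1) = (-1, -9, -4).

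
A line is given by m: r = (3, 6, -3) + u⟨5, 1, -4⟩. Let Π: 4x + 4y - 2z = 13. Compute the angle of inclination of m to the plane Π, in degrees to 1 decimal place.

55.4

sin θ = |n·v| / (|n||v|) = |32| / (√36 · √42) = 0.82295.
θ ≈ 55.4°.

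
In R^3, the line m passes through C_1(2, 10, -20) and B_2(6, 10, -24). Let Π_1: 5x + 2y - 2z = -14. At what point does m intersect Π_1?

(-10, 10, -8)

A direction vector for m is B_2 − C_1 = (4, 0, -4).
Substitute r = (2, 10, -20) + t(4, 0, -4) into the plane: 70 + 28t = -14, so t = -3.
Intersection: (2, 10, -20) + (-3)·(4, 0, -4) = (-10, 10, -8).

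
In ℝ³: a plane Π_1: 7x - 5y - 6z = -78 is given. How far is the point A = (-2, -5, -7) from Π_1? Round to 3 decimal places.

n·A − d = (7)·(-2) + (-5)·(-5) + (-6)·(-7) − (-78) = 131; |n| = √110.
Distance = |131| / √110 = 131/√110 ≈ 12.490.

12.490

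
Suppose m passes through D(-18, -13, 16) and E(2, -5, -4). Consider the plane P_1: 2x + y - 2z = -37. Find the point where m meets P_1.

A direction vector for m is E − D = (20, 8, -20).
Substitute r = (-18, -13, 16) + t(20, 8, -20) into the plane: -81 + 88t = -37, so t = 1/2.
Intersection: (-18, -13, 16) + (1/2)·(20, 8, -20) = (-8, -9, 6).

(-8, -9, 6)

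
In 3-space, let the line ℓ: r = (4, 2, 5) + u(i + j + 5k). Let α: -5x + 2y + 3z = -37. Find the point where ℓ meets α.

(1, -1, -10)

Substitute r = (4, 2, 5) + t(1, 1, 5) into the plane: -1 + 12t = -37, so t = -3.
Intersection: (4, 2, 5) + (-3)·(1, 1, 5) = (1, -1, -10).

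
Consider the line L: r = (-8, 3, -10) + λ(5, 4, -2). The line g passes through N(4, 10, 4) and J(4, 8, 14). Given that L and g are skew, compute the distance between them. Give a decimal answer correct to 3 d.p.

0.929

A direction vector for g is J − N = (0, -2, 10).
Common perpendicular direction n = (5, 4, -2) × (0, -2, 10) = (36, -50, -10).
With w = (4, 10, 4) − (-8, 3, -10) = (12, 7, 14), w · n = -58.
Distance = |w · n| / |n| = |-58| / √3896 ≈ 0.929.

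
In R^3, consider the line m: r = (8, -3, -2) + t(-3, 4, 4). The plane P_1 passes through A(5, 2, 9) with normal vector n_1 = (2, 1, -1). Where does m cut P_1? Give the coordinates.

P_1: n_1·r = n_1·A gives 2x + y - z = 3.
Substitute r = (8, -3, -2) + t(-3, 4, 4) into the plane: 15 + (-6)t = 3, so t = 2.
Intersection: (8, -3, -2) + 2·(-3, 4, 4) = (2, 5, 6).

(2, 5, 6)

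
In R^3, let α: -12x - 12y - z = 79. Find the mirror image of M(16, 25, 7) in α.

(-32, -23, 3)

λ = (n·M − d)/|n|² = (-499 − 79)/289 = -2.
Reflection = M − 2λn = (16, 25, 7) − (-4)·(-12, -12, -1) = (-32, -23, 3).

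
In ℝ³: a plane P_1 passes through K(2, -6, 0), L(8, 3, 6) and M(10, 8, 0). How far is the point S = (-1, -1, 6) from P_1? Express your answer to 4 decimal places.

5.7853

KL = (6, 9, 6), KM = (8, 14, 0); a normal to P_1 is KL × KM = (-84, 48, 12).
Using K: P_1 has equation -84x + 48y + 12z = -456.
n·S − d = (-84)·(-1) + (48)·(-1) + (12)·(6) − (-456) = 564; |n| = √9504.
Distance = |564| / √9504 = 564/√9504 ≈ 5.7853.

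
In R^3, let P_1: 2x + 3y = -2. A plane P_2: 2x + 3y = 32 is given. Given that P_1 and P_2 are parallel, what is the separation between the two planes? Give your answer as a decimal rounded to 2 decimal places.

Same normal n = (2, 3, 0) with |n| = √13; distance = |-2 − 32| / |n| = 34/√13 ≈ 9.43.

9.43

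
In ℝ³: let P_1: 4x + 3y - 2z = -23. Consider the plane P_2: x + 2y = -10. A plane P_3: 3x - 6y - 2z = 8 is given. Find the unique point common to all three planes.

Solving the 3×3 linear system 4x + 3y - 2z = -23, x + 2y = -10, 3x - 6y - 2z = 8 (e.g. by elimination or Cramer's rule, determinant = 14) gives (-4, -3, -1).

(-4, -3, -1)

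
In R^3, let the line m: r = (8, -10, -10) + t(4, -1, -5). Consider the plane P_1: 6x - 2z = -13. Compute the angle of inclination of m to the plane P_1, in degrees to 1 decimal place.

56.0

sin θ = |n·v| / (|n||v|) = |34| / (√40 · √42) = 0.82952.
θ ≈ 56.0°.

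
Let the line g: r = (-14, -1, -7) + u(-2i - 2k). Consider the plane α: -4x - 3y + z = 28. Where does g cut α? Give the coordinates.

(-6, -1, 1)

Substitute r = (-14, -1, -7) + t(-2, 0, -2) into the plane: 52 + 6t = 28, so t = -4.
Intersection: (-14, -1, -7) + (-4)·(-2, 0, -2) = (-6, -1, 1).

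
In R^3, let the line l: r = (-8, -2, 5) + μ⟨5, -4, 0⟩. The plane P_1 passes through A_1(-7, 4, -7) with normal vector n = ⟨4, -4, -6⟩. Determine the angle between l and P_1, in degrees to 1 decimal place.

43.0

P_1: n·r = n·A_1 gives 4x - 4y - 6z = -2.
sin θ = |n·v| / (|n||v|) = |36| / (√68 · √41) = 0.68180.
θ ≈ 43.0°.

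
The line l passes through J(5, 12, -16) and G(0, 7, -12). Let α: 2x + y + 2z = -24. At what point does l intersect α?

(-5, 2, -8)

A direction vector for l is G − J = (-5, -5, 4).
Substitute r = (5, 12, -16) + t(-5, -5, 4) into the plane: -10 + (-7)t = -24, so t = 2.
Intersection: (5, 12, -16) + 2·(-5, -5, 4) = (-5, 2, -8).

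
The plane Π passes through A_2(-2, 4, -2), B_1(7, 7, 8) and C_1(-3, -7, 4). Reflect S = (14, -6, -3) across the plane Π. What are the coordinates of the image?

A_2B_1 = (9, 3, 10), A_2C_1 = (-1, -11, 6); a normal to Π is A_2B_1 × A_2C_1 = (128, -64, -96).
Using A_2: Π has equation 128x - 64y - 96z = -320.
λ = (n·S − d)/|n|² = (2464 − (-320))/29696 = 3/32.
Reflection = S − 2λn = (14, -6, -3) − (3/16)·(128, -64, -96) = (-10, 6, 15).

(-10, 6, 15)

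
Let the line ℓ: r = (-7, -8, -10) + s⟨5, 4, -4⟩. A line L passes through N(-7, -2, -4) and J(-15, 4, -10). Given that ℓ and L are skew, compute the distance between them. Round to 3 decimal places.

A direction vector for L is J − N = (-8, 6, -6).
Common perpendicular direction n = (5, 4, -4) × (-8, 6, -6) = (0, 62, 62).
With w = (-7, -2, -4) − (-7, -8, -10) = (0, 6, 6), w · n = 744.
Distance = |w · n| / |n| = |744| / √7688 ≈ 8.485.

8.485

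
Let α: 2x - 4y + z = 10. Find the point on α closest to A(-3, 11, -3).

Foot = A − λn with λ = (n·A − d)/|n|² = (-53 − 10)/21 = -3.
Foot = (-3, 11, -3) − (-3)·(2, -4, 1) = (3, -1, 0).

(3, -1, 0)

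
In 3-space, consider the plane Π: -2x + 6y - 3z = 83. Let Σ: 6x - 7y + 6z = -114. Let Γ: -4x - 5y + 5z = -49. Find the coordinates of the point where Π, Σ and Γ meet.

Solving the 3×3 linear system -2x + 6y - 3z = 83, 6x - 7y + 6z = -114, -4x - 5y + 5z = -49 (e.g. by elimination or Cramer's rule, determinant = -140) gives (-4, 12, -1).

(-4, 12, -1)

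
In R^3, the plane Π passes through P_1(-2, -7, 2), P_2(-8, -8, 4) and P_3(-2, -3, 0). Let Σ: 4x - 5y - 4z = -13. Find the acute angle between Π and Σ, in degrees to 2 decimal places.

P_1P_2 = (-6, -1, 2), P_1P_3 = (0, 4, -2); a normal to Π is P_1P_2 × P_1P_3 = (-6, -12, -24).
Using P_1: Π has equation -6x - 12y - 24z = 48.
cos θ = |n₁·n₂| / (|n₁||n₂|) = |132| / (√756 · √57).
θ = arccos(0.63588) ≈ 50.51°.

50.51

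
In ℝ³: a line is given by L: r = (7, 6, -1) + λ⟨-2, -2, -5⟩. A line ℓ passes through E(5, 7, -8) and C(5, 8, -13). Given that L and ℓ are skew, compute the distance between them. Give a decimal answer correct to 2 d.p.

A direction vector for ℓ is C − E = (0, 1, -5).
Common perpendicular direction n = (-2, -2, -5) × (0, 1, -5) = (15, -10, -2).
With w = (5, 7, -8) − (7, 6, -1) = (-2, 1, -7), w · n = -26.
Distance = |w · n| / |n| = |-26| / √329 ≈ 1.43.

1.43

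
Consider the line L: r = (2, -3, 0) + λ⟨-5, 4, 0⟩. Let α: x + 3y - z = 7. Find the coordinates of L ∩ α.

(-8, 5, 0)

Substitute r = (2, -3, 0) + t(-5, 4, 0) into the plane: -7 + 7t = 7, so t = 2.
Intersection: (2, -3, 0) + 2·(-5, 4, 0) = (-8, 5, 0).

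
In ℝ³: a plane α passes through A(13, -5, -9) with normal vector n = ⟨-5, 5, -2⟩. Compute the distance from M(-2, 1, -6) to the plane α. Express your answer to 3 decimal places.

α: n·r = n·A gives -5x + 5y - 2z = -72.
n·M − d = (-5)·(-2) + (5)·(1) + (-2)·(-6) − (-72) = 99; |n| = √54.
Distance = |99| / √54 = 99/√54 ≈ 13.472.

13.472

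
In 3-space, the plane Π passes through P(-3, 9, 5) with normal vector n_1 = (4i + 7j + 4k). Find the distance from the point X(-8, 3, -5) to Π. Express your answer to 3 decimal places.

11.333

Π: n_1·r = n_1·P gives 4x + 7y + 4z = 71.
n·X − d = (4)·(-8) + (7)·(3) + (4)·(-5) − 71 = -102; |n| = √81.
Distance = |-102| / √81 = 102/√81 ≈ 11.333.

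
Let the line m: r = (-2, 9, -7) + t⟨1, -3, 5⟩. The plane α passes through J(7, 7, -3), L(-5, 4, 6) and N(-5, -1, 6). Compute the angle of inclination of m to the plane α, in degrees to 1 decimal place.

51.0

JL = (-12, -3, 9), JN = (-12, -8, 9); a normal to α is JL × JN = (45, 0, 60).
Using J: α has equation 45x + 60z = 135.
sin θ = |n·v| / (|n||v|) = |345| / (√5625 · √35) = 0.77754.
θ ≈ 51.0°.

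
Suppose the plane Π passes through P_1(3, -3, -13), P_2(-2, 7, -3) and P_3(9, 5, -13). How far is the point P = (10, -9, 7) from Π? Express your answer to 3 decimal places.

20.648

P_1P_2 = (-5, 10, 10), P_1P_3 = (6, 8, 0); a normal to Π is P_1P_2 × P_1P_3 = (-80, 60, -100).
Using P_1: Π has equation -80x + 60y - 100z = 880.
n·P − d = (-80)·(10) + (60)·(-9) + (-100)·(7) − 880 = -2920; |n| = √20000.
Distance = |-2920| / √20000 = 2920/√20000 ≈ 20.648.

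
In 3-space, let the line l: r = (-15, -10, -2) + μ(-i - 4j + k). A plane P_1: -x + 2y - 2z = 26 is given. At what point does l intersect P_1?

Substitute r = (-15, -10, -2) + t(-1, -4, 1) into the plane: -1 + (-9)t = 26, so t = -3.
Intersection: (-15, -10, -2) + (-3)·(-1, -4, 1) = (-12, 2, -5).

(-12, 2, -5)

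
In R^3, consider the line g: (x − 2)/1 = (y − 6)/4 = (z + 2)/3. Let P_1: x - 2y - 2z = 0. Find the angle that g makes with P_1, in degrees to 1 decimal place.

g has direction (1, 4, 3) through (2, 6, -2).
sin θ = |n·v| / (|n||v|) = |-13| / (√9 · √26) = 0.84984.
θ ≈ 58.2°.

58.2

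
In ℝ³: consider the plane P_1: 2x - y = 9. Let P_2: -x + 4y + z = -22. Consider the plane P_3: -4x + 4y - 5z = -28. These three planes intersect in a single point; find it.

(2, -5, 0)

Solving the 3×3 linear system 2x - y = 9, -x + 4y + z = -22, -4x + 4y - 5z = -28 (e.g. by elimination or Cramer's rule, determinant = -39) gives (2, -5, 0).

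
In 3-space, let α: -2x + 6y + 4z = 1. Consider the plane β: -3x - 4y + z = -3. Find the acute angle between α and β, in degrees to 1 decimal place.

68.5

cos θ = |n₁·n₂| / (|n₁||n₂|) = |-14| / (√56 · √26).
θ = arccos(0.36690) ≈ 68.5°.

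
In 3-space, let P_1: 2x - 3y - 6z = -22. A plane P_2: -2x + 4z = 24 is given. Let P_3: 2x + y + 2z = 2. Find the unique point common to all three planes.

(-2, -4, 5)

Solving the 3×3 linear system 2x - 3y - 6z = -22, -2x + 4z = 24, 2x + y + 2z = 2 (e.g. by elimination or Cramer's rule, determinant = -32) gives (-2, -4, 5).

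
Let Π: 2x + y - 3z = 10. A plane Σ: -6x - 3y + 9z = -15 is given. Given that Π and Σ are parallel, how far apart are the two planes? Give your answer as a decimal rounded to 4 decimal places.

1.3363

Rescale Σ by 1/(-3): 2x + y - 3z = 5. Then distance = |10 − 5| / √14 ≈ 1.3363.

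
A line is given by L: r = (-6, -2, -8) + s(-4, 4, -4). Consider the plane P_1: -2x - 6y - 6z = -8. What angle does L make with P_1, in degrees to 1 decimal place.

sin θ = |n·v| / (|n||v|) = |8| / (√76 · √48) = 0.13245.
θ ≈ 7.6°.

7.6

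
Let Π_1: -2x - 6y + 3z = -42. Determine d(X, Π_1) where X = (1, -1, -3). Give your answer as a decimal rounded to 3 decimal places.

n·X − d = (-2)·(1) + (-6)·(-1) + (3)·(-3) − (-42) = 37; |n| = √49.
Distance = |37| / √49 = 37/√49 ≈ 5.286.

5.286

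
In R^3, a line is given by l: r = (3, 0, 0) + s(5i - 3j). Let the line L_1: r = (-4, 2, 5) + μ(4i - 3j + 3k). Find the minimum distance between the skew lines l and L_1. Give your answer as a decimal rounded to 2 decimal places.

1.01

Common perpendicular direction n = (5, -3, 0) × (4, -3, 3) = (-9, -15, -3).
With w = (-4, 2, 5) − (3, 0, 0) = (-7, 2, 5), w · n = 18.
Distance = |w · n| / |n| = |18| / √315 ≈ 1.01.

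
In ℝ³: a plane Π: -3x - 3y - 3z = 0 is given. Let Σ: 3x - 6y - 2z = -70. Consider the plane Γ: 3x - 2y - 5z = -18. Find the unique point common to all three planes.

(-6, 10, -4)

Solving the 3×3 linear system -3x - 3y - 3z = 0, 3x - 6y - 2z = -70, 3x - 2y - 5z = -18 (e.g. by elimination or Cramer's rule, determinant = -141) gives (-6, 10, -4).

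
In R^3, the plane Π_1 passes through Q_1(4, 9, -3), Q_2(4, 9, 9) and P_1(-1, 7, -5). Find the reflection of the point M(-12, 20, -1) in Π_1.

Q_1Q_2 = (0, 0, 12), Q_1P_1 = (-5, -2, -2); a normal to Π_1 is Q_1Q_2 × Q_1P_1 = (24, -60, 0).
Using Q_1: Π_1 has equation 24x - 60y = -444.
λ = (n·M − d)/|n|² = (-1488 − (-444))/4176 = -1/4.
Reflection = M − 2λn = (-12, 20, -1) − (-1/2)·(24, -60, 0) = (0, -10, -1).

(0, -10, -1)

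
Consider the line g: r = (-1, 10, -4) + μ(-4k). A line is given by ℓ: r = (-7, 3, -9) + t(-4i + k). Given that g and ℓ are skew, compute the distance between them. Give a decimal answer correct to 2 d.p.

7.00

Common perpendicular direction n = (0, 0, -4) × (-4, 0, 1) = (0, 16, 0).
With w = (-7, 3, -9) − (-1, 10, -4) = (-6, -7, -5), w · n = -112.
Distance = |w · n| / |n| = |-112| / √256 ≈ 7.00.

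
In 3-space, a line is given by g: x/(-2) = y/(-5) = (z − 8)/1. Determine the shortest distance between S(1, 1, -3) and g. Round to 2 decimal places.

10.59

g has direction (-2, -5, 1) through (0, 0, 8).
Taking (0, 0, 8) on g with direction v = (-2, -5, 1): w = S − (0, 0, 8) = (1, 1, -11), and w × v = (-54, 21, -3).
Distance = |w × v| / |v| = √3366 / √30 ≈ 10.59.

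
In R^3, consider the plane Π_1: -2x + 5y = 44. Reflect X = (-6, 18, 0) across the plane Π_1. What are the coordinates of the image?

λ = (n·X − d)/|n|² = (102 − 44)/29 = 2.
Reflection = X − 2λn = (-6, 18, 0) − 4·(-2, 5, 0) = (2, -2, 0).

(2, -2, 0)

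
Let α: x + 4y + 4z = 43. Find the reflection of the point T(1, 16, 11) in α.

λ = (n·T − d)/|n|² = (109 − 43)/33 = 2.
Reflection = T − 2λn = (1, 16, 11) − 4·(1, 4, 4) = (-3, 0, -5).

(-3, 0, -5)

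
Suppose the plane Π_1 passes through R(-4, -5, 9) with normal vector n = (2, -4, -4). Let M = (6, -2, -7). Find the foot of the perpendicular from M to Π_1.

Π_1: n·r = n·R gives 2x - 4y - 4z = -24.
Foot = M − λn with λ = (n·M − d)/|n|² = (48 − (-24))/36 = 2.
Foot = (6, -2, -7) − 2·(2, -4, -4) = (2, 6, 1).

(2, 6, 1)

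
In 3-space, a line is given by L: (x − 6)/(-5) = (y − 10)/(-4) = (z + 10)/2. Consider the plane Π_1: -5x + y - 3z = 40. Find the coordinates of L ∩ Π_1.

L has direction (-5, -4, 2) through (6, 10, -10).
Substitute r = (6, 10, -10) + t(-5, -4, 2) into the plane: 10 + 15t = 40, so t = 2.
Intersection: (6, 10, -10) + 2·(-5, -4, 2) = (-4, 2, -6).

(-4, 2, -6)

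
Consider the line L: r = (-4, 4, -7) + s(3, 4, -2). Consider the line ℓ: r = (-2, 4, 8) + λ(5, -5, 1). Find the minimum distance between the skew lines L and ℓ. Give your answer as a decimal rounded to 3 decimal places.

14.201

Common perpendicular direction n = (3, 4, -2) × (5, -5, 1) = (-6, -13, -35).
With w = (-2, 4, 8) − (-4, 4, -7) = (2, 0, 15), w · n = -537.
Distance = |w · n| / |n| = |-537| / √1430 ≈ 14.201.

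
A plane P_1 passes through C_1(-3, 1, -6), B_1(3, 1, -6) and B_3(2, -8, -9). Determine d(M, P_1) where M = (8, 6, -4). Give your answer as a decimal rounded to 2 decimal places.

0.32

C_1B_1 = (6, 0, 0), C_1B_3 = (5, -9, -3); a normal to P_1 is C_1B_1 × C_1B_3 = (0, 18, -54).
Using C_1: P_1 has equation 18y - 54z = 342.
n·M − d = (0)·(8) + (18)·(6) + (-54)·(-4) − 342 = -18; |n| = √3240.
Distance = |-18| / √3240 = 18/√3240 ≈ 0.32.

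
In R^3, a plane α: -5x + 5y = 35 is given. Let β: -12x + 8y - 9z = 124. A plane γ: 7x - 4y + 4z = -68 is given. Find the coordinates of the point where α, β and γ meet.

(-8, -1, -4)

Solving the 3×3 linear system -5x + 5y = 35, -12x + 8y - 9z = 124, 7x - 4y + 4z = -68 (e.g. by elimination or Cramer's rule, determinant = -55) gives (-8, -1, -4).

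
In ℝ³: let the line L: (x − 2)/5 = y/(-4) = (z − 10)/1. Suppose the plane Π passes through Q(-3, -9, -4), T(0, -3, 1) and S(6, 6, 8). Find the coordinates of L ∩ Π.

(-3, 4, 9)

L has direction (5, -4, 1) through (2, 0, 10).
QT = (3, 6, 5), QS = (9, 15, 12); a normal to Π is QT × QS = (-3, 9, -9).
Using Q: Π has equation -3x + 9y - 9z = -36.
Substitute r = (2, 0, 10) + t(5, -4, 1) into the plane: -96 + (-60)t = -36, so t = -1.
Intersection: (2, 0, 10) + (-1)·(5, -4, 1) = (-3, 4, 9).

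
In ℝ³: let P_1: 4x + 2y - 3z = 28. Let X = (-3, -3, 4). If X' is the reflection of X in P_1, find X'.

(13, 5, -8)

λ = (n·X − d)/|n|² = (-30 − 28)/29 = -2.
Reflection = X − 2λn = (-3, -3, 4) − (-4)·(4, 2, -3) = (13, 5, -8).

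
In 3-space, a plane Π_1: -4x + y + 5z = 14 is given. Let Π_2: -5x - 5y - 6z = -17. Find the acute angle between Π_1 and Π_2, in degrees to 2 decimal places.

75.55

cos θ = |n₁·n₂| / (|n₁||n₂|) = |-15| / (√42 · √86).
θ = arccos(0.24958) ≈ 75.55°.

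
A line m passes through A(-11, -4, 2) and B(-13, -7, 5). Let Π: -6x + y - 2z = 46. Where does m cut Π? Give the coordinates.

(-3, 8, -10)

A direction vector for m is B − A = (-2, -3, 3).
Substitute r = (-11, -4, 2) + t(-2, -3, 3) into the plane: 58 + 3t = 46, so t = -4.
Intersection: (-11, -4, 2) + (-4)·(-2, -3, 3) = (-3, 8, -10).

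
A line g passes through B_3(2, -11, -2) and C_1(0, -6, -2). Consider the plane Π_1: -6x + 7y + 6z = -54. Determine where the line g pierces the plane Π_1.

A direction vector for g is C_1 − B_3 = (-2, 5, 0).
Substitute r = (2, -11, -2) + t(-2, 5, 0) into the plane: -101 + 47t = -54, so t = 1.
Intersection: (2, -11, -2) + 1·(-2, 5, 0) = (0, -6, -2).

(0, -6, -2)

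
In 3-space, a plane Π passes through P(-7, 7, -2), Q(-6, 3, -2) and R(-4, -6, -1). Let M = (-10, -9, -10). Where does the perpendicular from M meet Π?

(-2, -7, -8)

PQ = (1, -4, 0), PR = (3, -13, 1); a normal to Π is PQ × PR = (-4, -1, -1).
Using P: Π has equation -4x - y - z = 23.
Foot = M − λn with λ = (n·M − d)/|n|² = (59 − 23)/18 = 2.
Foot = (-10, -9, -10) − 2·(-4, -1, -1) = (-2, -7, -8).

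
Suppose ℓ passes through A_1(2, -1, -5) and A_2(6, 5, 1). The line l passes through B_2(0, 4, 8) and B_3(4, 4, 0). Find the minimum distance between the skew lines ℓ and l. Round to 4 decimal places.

A direction vector for ℓ is A_2 − A_1 = (4, 6, 6).
A direction vector for l is B_3 − B_2 = (4, 0, -8).
Common perpendicular direction n = (4, 6, 6) × (4, 0, -8) = (-48, 56, -24).
With w = (0, 4, 8) − (2, -1, -5) = (-2, 5, 13), w · n = 64.
Distance = |w · n| / |n| = |64| / √6016 ≈ 0.8251.

0.8251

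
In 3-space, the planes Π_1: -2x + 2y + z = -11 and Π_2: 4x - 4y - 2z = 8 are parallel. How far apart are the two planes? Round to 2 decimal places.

Rescale Π_2 by 1/(-2): -2x + 2y + z = -4. Then distance = |-11 − (-4)| / √9 ≈ 2.33.

2.33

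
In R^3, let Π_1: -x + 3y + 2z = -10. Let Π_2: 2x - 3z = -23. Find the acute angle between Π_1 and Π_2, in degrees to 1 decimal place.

cos θ = |n₁·n₂| / (|n₁||n₂|) = |-8| / (√14 · √13).
θ = arccos(0.59300) ≈ 53.6°.

53.6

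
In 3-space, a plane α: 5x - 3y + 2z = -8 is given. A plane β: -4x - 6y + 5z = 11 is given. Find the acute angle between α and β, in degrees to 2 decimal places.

81.50

cos θ = |n₁·n₂| / (|n₁||n₂|) = |8| / (√38 · √77).
θ = arccos(0.14789) ≈ 81.50°.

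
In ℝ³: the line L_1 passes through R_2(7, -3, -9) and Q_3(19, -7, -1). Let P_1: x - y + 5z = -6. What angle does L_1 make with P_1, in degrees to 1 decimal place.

A direction vector for L_1 is Q_3 − R_2 = (12, -4, 8).
sin θ = |n·v| / (|n||v|) = |56| / (√27 · √224) = 0.72008.
θ ≈ 46.1°.

46.1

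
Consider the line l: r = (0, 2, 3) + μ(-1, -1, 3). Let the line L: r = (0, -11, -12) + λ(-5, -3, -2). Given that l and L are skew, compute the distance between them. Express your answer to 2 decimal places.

Common perpendicular direction n = (-1, -1, 3) × (-5, -3, -2) = (11, -17, -2).
With w = (0, -11, -12) − (0, 2, 3) = (0, -13, -15), w · n = 251.
Distance = |w · n| / |n| = |251| / √414 ≈ 12.34.

12.34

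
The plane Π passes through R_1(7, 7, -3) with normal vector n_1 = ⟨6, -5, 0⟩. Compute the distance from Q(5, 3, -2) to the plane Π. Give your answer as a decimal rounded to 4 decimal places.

Π: n_1·r = n_1·R_1 gives 6x - 5y = 7.
n·Q − d = (6)·(5) + (-5)·(3) + (0)·(-2) − 7 = 8; |n| = √61.
Distance = |8| / √61 = 8/√61 ≈ 1.0243.

1.0243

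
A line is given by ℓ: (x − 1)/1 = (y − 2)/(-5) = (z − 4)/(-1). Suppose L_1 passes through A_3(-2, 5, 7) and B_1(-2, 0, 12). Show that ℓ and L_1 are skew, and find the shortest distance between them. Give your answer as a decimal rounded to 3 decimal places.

ℓ has direction (1, -5, -1) through (1, 2, 4).
A direction vector for L_1 is B_1 − A_3 = (0, -5, 5).
Common perpendicular direction n = (1, -5, -1) × (0, -5, 5) = (-30, -5, -5).
With w = (-2, 5, 7) − (1, 2, 4) = (-3, 3, 3), w · n = 60.
Since n ≠ 0 the lines are not parallel, and w · n = 60 ≠ 0 so they do not intersect; hence they are skew.
Distance = |w · n| / |n| = |60| / √950 ≈ 1.947.

1.947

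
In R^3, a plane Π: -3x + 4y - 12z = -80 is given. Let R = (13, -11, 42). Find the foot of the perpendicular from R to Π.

Foot = R − λn with λ = (n·R − d)/|n|² = (-587 − (-80))/169 = -3.
Foot = (13, -11, 42) − (-3)·(-3, 4, -12) = (4, 1, 6).

(4, 1, 6)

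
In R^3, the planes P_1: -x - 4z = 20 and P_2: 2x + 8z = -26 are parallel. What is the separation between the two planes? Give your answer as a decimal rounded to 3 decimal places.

1.698

Rescale P_2 by 1/(-2): -x - 4z = 13. Then distance = |20 − 13| / √17 ≈ 1.698.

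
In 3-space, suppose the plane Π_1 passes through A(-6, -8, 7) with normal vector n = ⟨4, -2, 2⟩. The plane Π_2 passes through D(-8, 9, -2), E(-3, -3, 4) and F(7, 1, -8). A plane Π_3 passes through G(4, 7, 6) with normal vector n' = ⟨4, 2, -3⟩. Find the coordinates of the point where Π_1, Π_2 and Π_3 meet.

(2, -1, -2)

Π_1: n·r = n·A gives 4x - 2y + 2z = 6.
DE = (5, -12, 6), DF = (15, -8, -6); a normal to Π_2 is DE × DF = (120, 120, 140).
Using D: Π_2 has equation 120x + 120y + 140z = -160.
Π_3: n'·r = n'·G gives 4x + 2y - 3z = 12.
Solving the 3×3 linear system 4x - 2y + 2z = 6, 120x + 120y + 140z = -160, 4x + 2y - 3z = 12 (e.g. by elimination or Cramer's rule, determinant = -4880) gives (2, -1, -2).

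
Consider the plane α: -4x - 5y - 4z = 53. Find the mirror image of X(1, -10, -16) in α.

λ = (n·X − d)/|n|² = (110 − 53)/57 = 1.
Reflection = X − 2λn = (1, -10, -16) − 2·(-4, -5, -4) = (9, 0, -8).

(9, 0, -8)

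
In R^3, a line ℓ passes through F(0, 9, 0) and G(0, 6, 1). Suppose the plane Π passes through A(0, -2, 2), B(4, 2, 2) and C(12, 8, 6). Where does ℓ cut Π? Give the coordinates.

A direction vector for ℓ is G − F = (0, -3, 1).
AB = (4, 4, 0), AC = (12, 10, 4); a normal to Π is AB × AC = (16, -16, -8).
Using A: Π has equation 16x - 16y - 8z = 16.
Substitute r = (0, 9, 0) + t(0, -3, 1) into the plane: -144 + 40t = 16, so t = 4.
Intersection: (0, 9, 0) + 4·(0, -3, 1) = (0, -3, 4).

(0, -3, 4)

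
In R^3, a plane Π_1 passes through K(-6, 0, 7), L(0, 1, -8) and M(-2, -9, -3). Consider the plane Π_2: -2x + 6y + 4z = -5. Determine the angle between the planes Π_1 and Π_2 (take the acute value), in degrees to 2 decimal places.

KL = (6, 1, -15), KM = (4, -9, -10); a normal to Π_1 is KL × KM = (-145, 0, -58).
Using K: Π_1 has equation -145x - 58z = 464.
cos θ = |n₁·n₂| / (|n₁||n₂|) = |58| / (√24389 · √56).
θ = arccos(0.04963) ≈ 87.16°.

87.16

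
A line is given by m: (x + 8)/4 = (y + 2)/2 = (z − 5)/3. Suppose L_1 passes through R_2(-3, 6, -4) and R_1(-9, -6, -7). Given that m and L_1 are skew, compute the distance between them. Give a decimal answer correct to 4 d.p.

m has direction (4, 2, 3) through (-8, -2, 5).
A direction vector for L_1 is R_1 − R_2 = (-6, -12, -3).
Common perpendicular direction n = (4, 2, 3) × (-6, -12, -3) = (30, -6, -36).
With w = (-3, 6, -4) − (-8, -2, 5) = (5, 8, -9), w · n = 426.
Distance = |w · n| / |n| = |426| / √2232 ≈ 9.0170.

9.0170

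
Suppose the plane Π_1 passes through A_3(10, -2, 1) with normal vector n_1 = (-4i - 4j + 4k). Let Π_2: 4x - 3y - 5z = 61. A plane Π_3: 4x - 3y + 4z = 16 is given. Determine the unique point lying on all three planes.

(6, -4, -5)

Π_1: n_1·r = n_1·A_3 gives -4x - 4y + 4z = -28.
Solving the 3×3 linear system -4x - 4y + 4z = -28, 4x - 3y - 5z = 61, 4x - 3y + 4z = 16 (e.g. by elimination or Cramer's rule, determinant = 252) gives (6, -4, -5).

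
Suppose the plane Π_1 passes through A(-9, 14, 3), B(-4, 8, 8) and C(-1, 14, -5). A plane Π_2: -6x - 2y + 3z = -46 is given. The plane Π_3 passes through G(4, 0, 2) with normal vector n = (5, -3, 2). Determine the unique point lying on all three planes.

(7, 5, 2)

AB = (5, -6, 5), AC = (8, 0, -8); a normal to Π_1 is AB × AC = (48, 80, 48).
Using A: Π_1 has equation 48x + 80y + 48z = 832.
Π_3: n·r = n·G gives 5x - 3y + 2z = 24.
Solving the 3×3 linear system 48x + 80y + 48z = 832, -6x - 2y + 3z = -46, 5x - 3y + 2z = 24 (e.g. by elimination or Cramer's rule, determinant = 3744) gives (7, 5, 2).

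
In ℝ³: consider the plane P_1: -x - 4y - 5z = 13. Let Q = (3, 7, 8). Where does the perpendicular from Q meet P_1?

Foot = Q − λn with λ = (n·Q − d)/|n|² = (-71 − 13)/42 = -2.
Foot = (3, 7, 8) − (-2)·(-1, -4, -5) = (1, -1, -2).

(1, -1, -2)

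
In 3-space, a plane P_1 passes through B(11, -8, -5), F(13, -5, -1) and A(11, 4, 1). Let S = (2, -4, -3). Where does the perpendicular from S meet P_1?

(7, -2, -7)

BF = (2, 3, 4), BA = (0, 12, 6); a normal to P_1 is BF × BA = (-30, -12, 24).
Using B: P_1 has equation -30x - 12y + 24z = -354.
Foot = S − λn with λ = (n·S − d)/|n|² = (-84 − (-354))/1620 = 1/6.
Foot = (2, -4, -3) − (1/6)·(-30, -12, 24) = (7, -2, -7).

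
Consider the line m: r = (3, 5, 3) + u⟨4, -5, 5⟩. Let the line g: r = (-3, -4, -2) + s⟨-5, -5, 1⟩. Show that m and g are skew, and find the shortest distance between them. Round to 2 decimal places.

Common perpendicular direction n = (4, -5, 5) × (-5, -5, 1) = (20, -29, -45).
With w = (-3, -4, -2) − (3, 5, 3) = (-6, -9, -5), w · n = 366.
Since n ≠ 0 the lines are not parallel, and w · n = 366 ≠ 0 so they do not intersect; hence they are skew.
Distance = |w · n| / |n| = |366| / √3266 ≈ 6.40.

6.40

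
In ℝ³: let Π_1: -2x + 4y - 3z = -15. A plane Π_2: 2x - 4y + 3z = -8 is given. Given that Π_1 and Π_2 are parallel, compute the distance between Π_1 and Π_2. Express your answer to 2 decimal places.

Rescale Π_2 by 1/(-1): -2x + 4y - 3z = 8. Then distance = |-15 − 8| / √29 ≈ 4.27.

4.27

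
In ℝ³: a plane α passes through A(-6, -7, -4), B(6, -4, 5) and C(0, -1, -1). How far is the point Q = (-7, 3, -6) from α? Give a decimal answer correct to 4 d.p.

1.6125

AB = (12, 3, 9), AC = (6, 6, 3); a normal to α is AB × AC = (-45, 18, 54).
Using A: α has equation -45x + 18y + 54z = -72.
n·Q − d = (-45)·(-7) + (18)·(3) + (54)·(-6) − (-72) = 117; |n| = √5265.
Distance = |117| / √5265 = 117/√5265 ≈ 1.6125.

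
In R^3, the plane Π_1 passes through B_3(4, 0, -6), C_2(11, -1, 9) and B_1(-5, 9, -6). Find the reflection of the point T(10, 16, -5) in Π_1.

B_3C_2 = (7, -1, 15), B_3B_1 = (-9, 9, 0); a normal to Π_1 is B_3C_2 × B_3B_1 = (-135, -135, 54).
Using B_3: Π_1 has equation -135x - 135y + 54z = -864.
λ = (n·T − d)/|n|² = (-3780 − (-864))/39366 = -2/27.
Reflection = T − 2λn = (10, 16, -5) − (-4/27)·(-135, -135, 54) = (-10, -4, 3).

(-10, -4, 3)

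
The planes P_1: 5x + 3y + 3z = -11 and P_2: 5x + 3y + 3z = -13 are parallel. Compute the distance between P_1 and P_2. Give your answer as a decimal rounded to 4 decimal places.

0.3050

Same normal n = (5, 3, 3) with |n| = √43; distance = |-11 − (-13)| / |n| = 2/√43 ≈ 0.3050.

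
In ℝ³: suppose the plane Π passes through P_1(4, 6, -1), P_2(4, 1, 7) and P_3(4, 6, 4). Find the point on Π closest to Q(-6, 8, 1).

P_1P_2 = (0, -5, 8), P_1P_3 = (0, 0, 5); a normal to Π is P_1P_2 × P_1P_3 = (-25, 0, 0).
Using P_1: Π has equation -25x = -100.
Foot = Q − λn with λ = (n·Q − d)/|n|² = (150 − (-100))/625 = 2/5.
Foot = (-6, 8, 1) − (2/5)·(-25, 0, 0) = (4, 8, 1).

(4, 8, 1)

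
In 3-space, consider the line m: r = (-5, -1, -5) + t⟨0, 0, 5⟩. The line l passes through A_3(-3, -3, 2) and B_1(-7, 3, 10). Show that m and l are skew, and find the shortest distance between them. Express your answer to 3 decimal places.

0.555

A direction vector for l is B_1 − A_3 = (-4, 6, 8).
Common perpendicular direction n = (0, 0, 5) × (-4, 6, 8) = (-30, -20, 0).
With w = (-3, -3, 2) − (-5, -1, -5) = (2, -2, 7), w · n = -20.
Since n ≠ 0 the lines are not parallel, and w · n = -20 ≠ 0 so they do not intersect; hence they are skew.
Distance = |w · n| / |n| = |-20| / √1300 ≈ 0.555.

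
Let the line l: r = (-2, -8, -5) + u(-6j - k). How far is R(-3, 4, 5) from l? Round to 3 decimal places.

Taking (-2, -8, -5) on l with direction v = (0, -6, -1): w = R − (-2, -8, -5) = (-1, 12, 10), and w × v = (48, -1, 6).
Distance = |w × v| / |v| = √2341 / √37 ≈ 7.954.

7.954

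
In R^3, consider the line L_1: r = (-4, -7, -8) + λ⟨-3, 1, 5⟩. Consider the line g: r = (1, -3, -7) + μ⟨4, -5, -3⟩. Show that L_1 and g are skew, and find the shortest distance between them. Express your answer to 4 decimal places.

Common perpendicular direction n = (-3, 1, 5) × (4, -5, -3) = (22, 11, 11).
With w = (1, -3, -7) − (-4, -7, -8) = (5, 4, 1), w · n = 165.
Since n ≠ 0 the lines are not parallel, and w · n = 165 ≠ 0 so they do not intersect; hence they are skew.
Distance = |w · n| / |n| = |165| / √726 ≈ 6.1237.

6.1237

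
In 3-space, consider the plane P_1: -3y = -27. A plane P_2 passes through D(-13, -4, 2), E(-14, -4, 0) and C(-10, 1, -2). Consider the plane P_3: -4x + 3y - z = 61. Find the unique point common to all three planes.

DE = (-1, 0, -2), DC = (3, 5, -4); a normal to P_2 is DE × DC = (10, -10, -5).
Using D: P_2 has equation 10x - 10y - 5z = -100.
Solving the 3×3 linear system -3y = -27, 10x - 10y - 5z = -100, -4x + 3y - z = 61 (e.g. by elimination or Cramer's rule, determinant = -90) gives (-6, 9, -10).

(-6, 9, -10)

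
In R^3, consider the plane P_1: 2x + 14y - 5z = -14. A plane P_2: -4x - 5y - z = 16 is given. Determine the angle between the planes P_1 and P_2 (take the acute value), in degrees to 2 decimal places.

cos θ = |n₁·n₂| / (|n₁||n₂|) = |-73| / (√225 · √42).
θ = arccos(0.75094) ≈ 41.33°.

41.33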